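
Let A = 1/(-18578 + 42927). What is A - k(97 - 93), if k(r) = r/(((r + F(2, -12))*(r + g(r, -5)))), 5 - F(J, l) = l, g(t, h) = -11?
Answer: 97543/3579303 ≈ 0.027252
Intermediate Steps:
F(J, l) = 5 - l
k(r) = r/((-11 + r)*(17 + r)) (k(r) = r/(((r + (5 - 1*(-12)))*(r - 11))) = r/(((r + (5 + 12))*(-11 + r))) = r/(((r + 17)*(-11 + r))) = r/(((17 + r)*(-11 + r))) = r/(((-11 + r)*(17 + r))) = r*(1/((-11 + r)*(17 + r))) = r/((-11 + r)*(17 + r)))
A = 1/24349 ≈ 4.1069e-5
A - k(97 - 93) = 1/24349 - (97 - 93)/(-187 + (97 - 93)² + 6*(97 - 93)) = 1/24349 - 4/(-187 + 4² + 6*4) = 1/24349 - 4/(-187 + 16 + 24) = 1/24349 - 4/(-147) = 1/24349 - 4*(-1)/147 = 1/24349 - 1*(-4/147) = 1/24349 + 4/147 = 97543/3579303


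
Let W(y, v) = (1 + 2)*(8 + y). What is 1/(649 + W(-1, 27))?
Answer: 1/670 ≈ 0.0014925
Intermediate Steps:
W(y, v) = 24 + 3*y (W(y, v) = 3*(8 + y) = 24 + 3*y)
1/(649 + W(-1, 27)) = 1/(649 + (24 + 3*(-1))) = 1/(649 + (24 - 3)) = 1/(649 + 21) = 1/670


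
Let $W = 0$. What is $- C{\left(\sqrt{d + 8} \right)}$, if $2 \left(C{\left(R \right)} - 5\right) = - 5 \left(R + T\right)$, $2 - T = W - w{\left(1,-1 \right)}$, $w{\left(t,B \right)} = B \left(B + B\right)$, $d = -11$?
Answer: $5 + \frac{5 i \sqrt{3}}{2} \approx 5.0 + 4.3301 i$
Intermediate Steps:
$w{\left(t,B \right)} = 2 B^{2}$ ($w{\left(t,B \right)} = B 2 B = 2 B^{2}$)
$T = 4$ ($T = 2 - \left(0 - 2 \left(-1\right)^{2}\right) = 2 - \left(0 - 2 \cdot 1\right) = 2 - \left(0 - 2\right) = 2 - -2 = 2 + 2 = 4$)
$C{\left(R \right)} = -5 - \frac{5 R}{2}$ ($C{\left(R \right)} = 5 + \frac{\left(-5\right) \left(R + 4\right)}{2} = 5 + \frac{\left(-5\right) \left(4 + R\right)}{2} = 5 + \frac{-20 - 5 R}{2} = 5 - \left(10 + \frac{5 R}{2}\right) = -5 - \frac{5 R}{2}$)
$- C{\left(\sqrt{d + 8} \right)} = - (-5 - \frac{5 \sqrt{-11 + 8}}{2}) = - (-5 - \frac{5 \sqrt{-3}}{2}) = - (-5 - \frac{5 i \sqrt{3}}{2}) = 5 + \frac{5 i \sqrt{3}}{2}$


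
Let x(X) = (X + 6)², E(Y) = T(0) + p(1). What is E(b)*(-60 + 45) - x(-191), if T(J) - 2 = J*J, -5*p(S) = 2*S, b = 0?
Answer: -34249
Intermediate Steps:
p(S) = -2*S/5
T(J) = 2 + J² (T(J) = 2 + J*J = 2 + J²)
E(Y) = 8/5 (E(Y) = (2 + 0²) - ⅖*1 = (2 + 0) - ⅖ = 2 - ⅖ = 8/5)
x(X) = (6 + X)²
E(b)*(-60 + 45) - x(-191) = 8*(-60 + 45)/5 - (6 - 191)² = (8/5)*(-15) - 1*(-185)² = -24 - 1*34225 = -24 - 34225 = -34249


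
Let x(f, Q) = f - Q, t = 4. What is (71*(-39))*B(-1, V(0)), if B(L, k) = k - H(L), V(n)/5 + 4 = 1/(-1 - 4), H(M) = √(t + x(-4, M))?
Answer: 60918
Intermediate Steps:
H(M) = √(-M) (H(M) = √(4 + (-4 - M)) = √(-M))
V(n) = -21 (V(n) = -20 + 5/(-1 - 4) = -20 + 5/(-5) = -20 + 5*(-⅕) = -20 - 1 = -21)
B(L, k) = k - √(-L)
(71*(-39))*B(-1, V(0)) = (71*(-39))*(-21 - √(-1*(-1))) = -2769*(-21 - √1) = -2769*(-21 - 1*1) = -2769*(-21 - 1) = -2769*(-22) = 60918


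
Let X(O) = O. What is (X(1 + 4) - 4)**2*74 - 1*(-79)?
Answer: 153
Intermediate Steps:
(X(1 + 4) - 4)**2*74 - 1*(-79) = ((1 + 4) - 4)**2*74 - 1*(-79) = (5 - 4)**2*74 + 79 = 1**2*74 + 79 = 1*74 + 79 = 74 + 79 = 153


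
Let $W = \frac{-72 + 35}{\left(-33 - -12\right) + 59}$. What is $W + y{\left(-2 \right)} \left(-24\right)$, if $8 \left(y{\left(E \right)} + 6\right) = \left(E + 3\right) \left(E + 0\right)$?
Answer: $\frac{5663}{38} \approx 149.03$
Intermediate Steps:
$y{\left(E \right)} = -6 + \frac{E \left(3 + E\right)}{8}$ ($y{\left(E \right)} = -6 + \frac{\left(E + 3\right) \left(E + 0\right)}{8} = -6 + \frac{\left(3 + E\right) E}{8} = -6 + \frac{E \left(3 + E\right)}{8}$)
$W = - \frac{37}{38}$ ($W = - \frac{37}{\left(-33 + 12\right) + 59} = - \frac{37}{-21 + 59} = - \frac{37}{38} \approx -0.97368$)
$W + y{\left(-2 \right)} \left(-24\right) = - \frac{37}{38} + \left(-6 + \frac{\left(-2\right)^{2}}{8} + \frac{3}{8} \left(-2\right)\right) \left(-24\right) = - \frac{37}{38} + \left(-6 + \frac{1}{8} \cdot 4 - \frac{3}{4}\right) \left(-24\right) = - \frac{37}{38} + \left(-6 + \frac{1}{2} - \frac{3}{4}\right) \left(-24\right) = - \frac{37}{38} - -150 = - \frac{37}{38} + 150 = \frac{5663}{38}$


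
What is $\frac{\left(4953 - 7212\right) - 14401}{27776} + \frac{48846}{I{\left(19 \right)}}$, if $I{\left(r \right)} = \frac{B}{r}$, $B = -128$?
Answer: $- \frac{14386337}{1984} \approx -7251.2$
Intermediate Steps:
$I{\left(r \right)} = - \frac{128}{r}$
$\frac{\left(4953 - 7212\right) - 14401}{27776} + \frac{48846}{I{\left(19 \right)}} = \frac{\left(4953 - 7212\right) - 14401}{27776} + \frac{48846}{\left(-128\right) \frac{1}{19}} = \left(-2259 - 14401\right) \frac{1}{27776} + \frac{48846}{\left(-128\right) \frac{1}{19}} = \left(-16660\right) \frac{1}{27776} + \frac{48846}{- \frac{128}{19}} = - \frac{595}{992} + 48846 \left(- \frac{19}{128}\right) = - \frac{595}{992} - \frac{464037}{64} = - \frac{14386337}{1984}$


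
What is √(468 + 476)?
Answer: 4*√59 ≈ 30.725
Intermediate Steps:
√(468 + 476) = √944 = 4*√59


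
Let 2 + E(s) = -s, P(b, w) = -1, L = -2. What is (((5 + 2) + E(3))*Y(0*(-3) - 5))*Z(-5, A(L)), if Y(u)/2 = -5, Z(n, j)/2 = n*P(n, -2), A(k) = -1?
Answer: -200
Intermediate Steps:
E(s) = -2 - s
Z(n, j) = -2*n (Z(n, j) = 2*(n*(-1)) = 2*(-n) = -2*n)
Y(u) = -10 (Y(u) = 2*(-5) = -10)
(((5 + 2) + E(3))*Y(0*(-3) - 5))*Z(-5, A(L)) = (((5 + 2) + (-2 - 1*3))*(-10))*(-2*(-5)) = ((7 + (-2 - 3))*(-10))*10 = ((7 - 5)*(-10))*10 = (2*(-10))*10 = -20*10 = -200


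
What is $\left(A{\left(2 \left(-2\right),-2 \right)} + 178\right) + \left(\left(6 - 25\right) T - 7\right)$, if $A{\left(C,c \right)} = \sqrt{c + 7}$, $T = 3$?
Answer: $114 + \sqrt{5} \approx 116.24$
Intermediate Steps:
$A{\left(C,c \right)} = \sqrt{7 + c}$
$\left(A{\left(2 \left(-2\right),-2 \right)} + 178\right) + \left(\left(6 - 25\right) T - 7\right) = \left(\sqrt{7 - 2} + 178\right) + \left(\left(6 - 25\right) 3 - 7\right) = \left(\sqrt{5} + 178\right) + \left(\left(6 - 25\right) 3 - 7\right) = \left(178 + \sqrt{5}\right) - 64 = 114 + \sqrt{5}$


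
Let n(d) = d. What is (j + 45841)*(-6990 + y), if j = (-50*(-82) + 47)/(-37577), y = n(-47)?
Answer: -12121676605070/37577 ≈ -3.2258e+8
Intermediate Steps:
y = -47
j = -4147/37577 (j = (4100 + 47)*(-1/37577) = 4147*(-1/37577) = -4147/37577 ≈ -0.11036)
(j + 45841)*(-6990 + y) = (-4147/37577 + 45841)*(-6990 - 47) = (1722563110/37577)*(-7037) = -12121676605070/37577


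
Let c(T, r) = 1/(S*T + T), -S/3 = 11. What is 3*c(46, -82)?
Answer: -3/1472 ≈ -0.0020380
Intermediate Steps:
S = -33 (S = -3*11 = -33)
c(T, r) = -1/(32*T) (c(T, r) = 1/(-33*T + T) = 1/(-32*T) = -1/(32*T))
3*c(46, -82) = 3*(-1/32/46) = 3*(-1/32*1/46) = 3*(-1/1472) = -3/1472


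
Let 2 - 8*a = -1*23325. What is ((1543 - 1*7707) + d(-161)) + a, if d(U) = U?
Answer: -27273/8 ≈ -3409.1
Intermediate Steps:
a = 23327/8 (a = 1/4 - (-1)*23325/8 = 1/4 - 1/8*(-23325) = 1/4 + 23325/8 = 23327/8 ≈ 2915.9)
((1543 - 1*7707) + d(-161)) + a = ((1543 - 1*7707) - 161) + 23327/8 = ((1543 - 7707) - 161) + 23327/8 = (-6164 - 161) + 23327/8 = -6325 + 23327/8 = -27273/8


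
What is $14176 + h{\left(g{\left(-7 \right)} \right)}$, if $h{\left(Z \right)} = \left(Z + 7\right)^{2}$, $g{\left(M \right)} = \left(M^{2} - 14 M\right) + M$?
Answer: $35785$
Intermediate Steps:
$g{\left(M \right)} = M^{2} - 13 M$
$h{\left(Z \right)} = \left(7 + Z\right)^{2}$
$14176 + h{\left(g{\left(-7 \right)} \right)} = 14176 + \left(7 - 7 \left(-13 - 7\right)\right)^{2} = 14176 + \left(7 - -140\right)^{2} = 14176 + \left(7 + 140\right)^{2} = 14176 + 147^{2} = 14176 + 21609 = 35785$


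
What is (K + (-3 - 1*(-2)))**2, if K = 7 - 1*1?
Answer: 25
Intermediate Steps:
K = 6 (K = 7 - 1 = 6)
(K + (-3 - 1*(-2)))**2 = (6 + (-3 - 1*(-2)))**2 = (6 + (-3 + 2))**2 = (6 - 1)**2 = 5**2 = 25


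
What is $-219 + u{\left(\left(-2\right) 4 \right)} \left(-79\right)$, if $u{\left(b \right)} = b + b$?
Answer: $1045$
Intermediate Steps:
$u{\left(b \right)} = 2 b$
$-219 + u{\left(\left(-2\right) 4 \right)} \left(-79\right) = -219 + 2 \left(\left(-2\right) 4\right) \left(-79\right) = -219 + 2 \left(-8\right) \left(-79\right) = -219 - -1264 = -219 + 1264 = 1045$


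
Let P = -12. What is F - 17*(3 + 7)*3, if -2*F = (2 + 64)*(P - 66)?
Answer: 2064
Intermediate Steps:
F = 2574 (F = -(2 + 64)*(-12 - 66)/2 = -33*(-78) = -½*(-5148) = 2574)
F - 17*(3 + 7)*3 = 2574 - 17*(3 + 7)*3 = 2574 - 170*3 = 2574 - 17*30 = 2574 - 510 = 2064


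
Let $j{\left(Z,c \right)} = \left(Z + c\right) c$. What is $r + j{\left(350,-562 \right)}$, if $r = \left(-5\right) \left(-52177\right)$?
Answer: $380029$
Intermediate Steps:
$j{\left(Z,c \right)} = c \left(Z + c\right)$
$r = 260885$
$r + j{\left(350,-562 \right)} = 260885 - 562 \left(350 - 562\right) = 260885 - -119144 = 260885 + 119144 = 380029$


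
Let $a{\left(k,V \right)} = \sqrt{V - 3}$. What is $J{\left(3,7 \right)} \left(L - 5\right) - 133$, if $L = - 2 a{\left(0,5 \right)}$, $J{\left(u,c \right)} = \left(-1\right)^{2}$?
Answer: $-138 - 2 \sqrt{2} \approx -140.83$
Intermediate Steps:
$a{\left(k,V \right)} = \sqrt{-3 + V}$
$J{\left(u,c \right)} = 1$
$L = - 2 \sqrt{2}$ ($L = - 2 \sqrt{-3 + 5} = - 2 \sqrt{2} \approx -2.8284$)
$J{\left(3,7 \right)} \left(L - 5\right) - 133 = 1 \left(- 2 \sqrt{2} - 5\right) - 133 = 1 \left(-5 - 2 \sqrt{2}\right) - 133 = \left(-5 - 2 \sqrt{2}\right) - 133 = -138 - 2 \sqrt{2}$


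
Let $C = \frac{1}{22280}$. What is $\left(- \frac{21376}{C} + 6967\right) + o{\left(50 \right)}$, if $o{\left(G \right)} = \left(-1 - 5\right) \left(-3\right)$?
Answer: $-476250295$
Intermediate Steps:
$C = \frac{1}{22280} \approx 4.4883 \cdot 10^{-5}$
$o{\left(G \right)} = 18$ ($o{\left(G \right)} = \left(-6\right) \left(-3\right) = 18$)
$\left(- \frac{21376}{C} + 6967\right) + o{\left(50 \right)} = \left(- 21376 \frac{1}{\frac{1}{22280}} + 6967\right) + 18 = \left(\left(-21376\right) 22280 + 6967\right) + 18 = \left(-476257280 + 6967\right) + 18 = -476250313 + 18 = -476250295$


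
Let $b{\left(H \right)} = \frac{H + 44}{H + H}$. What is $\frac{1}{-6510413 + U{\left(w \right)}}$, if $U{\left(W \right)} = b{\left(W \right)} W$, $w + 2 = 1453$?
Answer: $- \frac{2}{13019331} \approx -1.5362 \cdot 10^{-7}$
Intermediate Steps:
$b{\left(H \right)} = \frac{44 + H}{2 H}$
$w = 1451$ ($w = -2 + 1453 = 1451$)
$U{\left(W \right)} = 22 + \frac{W}{2}$ ($U{\left(W \right)} = \frac{44 + W}{2 W} W = 22 + \frac{W}{2}$)
$\frac{1}{-6510413 + U{\left(w \right)}} = \frac{1}{-6510413 + \left(22 + \frac{1}{2} \cdot 1451\right)} = \frac{1}{-6510413 + \left(22 + \frac{1451}{2}\right)} = \frac{1}{-6510413 + \frac{1495}{2}} = \frac{1}{- \frac{13019331}{2}} = - \frac{2}{13019331}$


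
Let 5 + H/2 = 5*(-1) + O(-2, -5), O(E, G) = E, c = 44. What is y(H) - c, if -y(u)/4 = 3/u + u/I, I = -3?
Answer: -151/2 ≈ -75.500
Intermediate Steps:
H = -24 (H = -10 + 2*(5*(-1) - 2) = -10 + 2*(-5 - 2) = -10 + 2*(-7) = -10 - 14 = -24)
y(u) = -12/u + 4*u/3 (y(u) = -4*(3/u + u/(-3)) = -4*(3/u + u*(-⅓)) = -4*(3/u - u/3) = -12/u + 4*u/3)
y(H) - c = (-12/(-24) + (4/3)*(-24)) - 1*44 = (-12*(-1/24) - 32) - 44 = (½ - 32) - 44 = -63/2 - 44 = -151/2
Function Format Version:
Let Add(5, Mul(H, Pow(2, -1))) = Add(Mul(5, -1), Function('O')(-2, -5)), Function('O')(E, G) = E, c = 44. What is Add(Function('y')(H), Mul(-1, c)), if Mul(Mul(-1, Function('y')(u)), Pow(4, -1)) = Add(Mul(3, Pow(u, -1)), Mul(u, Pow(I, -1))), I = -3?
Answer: Rational(-151, 2) ≈ -75.500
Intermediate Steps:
H = -24 (H = Add(-10, Mul(2, Add(Mul(5, -1), -2))) = Add(-10, Mul(2, Add(-5, -2))) = Add(-10, Mul(2, -7)) = Add(-10, -14) = -24)
Function('y')(u) = Add(Mul(-12, Pow(u, -1)), Mul(Rational(4, 3), u)) (Function('y')(u) = Mul(-4, Add(Mul(3, Pow(u, -1)), Mul(u, Pow(-3, -1)))) = Mul(-4, Add(Mul(3, Pow(u, -1)), Mul(u, Rational(-1, 3)))) = Mul(-4, Add(Mul(3, Pow(u, -1)), Mul(Rational(-1, 3), u))) = Add(Mul(-12, Pow(u, -1)), Mul(Rational(4, 3), u)))
Add(Function('y')(H), Mul(-1, c)) = Add(Add(Mul(-12, Pow(-24, -1)), Mul(Rational(4, 3), -24)), Mul(-1, 44)) = Add(Add(Mul(-12, Rational(-1, 24)), -32), -44) = Add(Add(Rational(1, 2), -32), -44) = Add(Rational(-63, 2), -44) = Rational(-151, 2)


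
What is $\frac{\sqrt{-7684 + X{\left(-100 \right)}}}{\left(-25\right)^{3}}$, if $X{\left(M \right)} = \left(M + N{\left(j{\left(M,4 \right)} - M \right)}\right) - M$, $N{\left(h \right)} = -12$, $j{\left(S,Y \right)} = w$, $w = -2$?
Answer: $- \frac{4 i \sqrt{481}}{15625} \approx - 0.0056145 i$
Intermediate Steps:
$j{\left(S,Y \right)} = -2$
$X{\left(M \right)} = -12$ ($X{\left(M \right)} = \left(M - 12\right) - M = \left(-12 + M\right) - M = -12$)
$\frac{\sqrt{-7684 + X{\left(-100 \right)}}}{\left(-25\right)^{3}} = \frac{\sqrt{-7684 - 12}}{\left(-25\right)^{3}} = \frac{\sqrt{-7696}}{-15625} = 4 i \sqrt{481} \left(- \frac{1}{15625}\right) = - \frac{4 i \sqrt{481}}{15625}$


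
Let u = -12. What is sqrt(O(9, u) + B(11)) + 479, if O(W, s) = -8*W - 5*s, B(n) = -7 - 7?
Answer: 479 + I*sqrt(26) ≈ 479.0 + 5.099*I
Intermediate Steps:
B(n) = -14
sqrt(O(9, u) + B(11)) + 479 = sqrt((-8*9 - 5*(-12)) - 14) + 479 = sqrt((-72 + 60) - 14) + 479 = sqrt(-12 - 14) + 479 = sqrt(-26) + 479 = I*sqrt(26) + 479 = 479 + I*sqrt(26)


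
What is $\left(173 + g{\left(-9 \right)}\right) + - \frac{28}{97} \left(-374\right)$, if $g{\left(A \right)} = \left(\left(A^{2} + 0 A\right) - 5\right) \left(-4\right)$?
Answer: $- \frac{2235}{97} \approx -23.041$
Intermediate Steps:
$g{\left(A \right)} = 20 - 4 A^{2}$ ($g{\left(A \right)} = \left(\left(A^{2} + 0\right) - 5\right) \left(-4\right) = \left(A^{2} - 5\right) \left(-4\right) = \left(-5 + A^{2}\right) \left(-4\right) = 20 - 4 A^{2}$)
$\left(173 + g{\left(-9 \right)}\right) + - \frac{28}{97} \left(-374\right) = \left(173 + \left(20 - 4 \left(-9\right)^{2}\right)\right) + - \frac{28}{97} \left(-374\right) = \left(173 + \left(20 - 324\right)\right) + \left(-28\right) \frac{1}{97} \left(-374\right) = \left(173 + \left(20 - 324\right)\right) - - \frac{10472}{97} = \left(173 - 304\right) + \frac{10472}{97} = -131 + \frac{10472}{97} = - \frac{2235}{97}$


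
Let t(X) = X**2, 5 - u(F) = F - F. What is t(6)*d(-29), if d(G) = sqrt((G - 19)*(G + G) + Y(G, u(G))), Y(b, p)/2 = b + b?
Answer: 72*sqrt(667) ≈ 1859.5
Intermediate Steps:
u(F) = 5 (u(F) = 5 - (F - F) = 5 - 1*0 = 5 + 0 = 5)
Y(b, p) = 4*b (Y(b, p) = 2*(b + b) = 2*(2*b) = 4*b)
d(G) = sqrt(4*G + 2*G*(-19 + G)) (d(G) = sqrt((G - 19)*(G + G) + 4*G) = sqrt((-19 + G)*(2*G) + 4*G) = sqrt(2*G*(-19 + G) + 4*G) = sqrt(4*G + 2*G*(-19 + G)))
t(6)*d(-29) = 6**2*(sqrt(2)*sqrt(-29*(-17 - 29))) = 36*(sqrt(2)*sqrt(-29*(-46))) = 36*(sqrt(2)*sqrt(1334)) = 36*(2*sqrt(667)) = 72*sqrt(667)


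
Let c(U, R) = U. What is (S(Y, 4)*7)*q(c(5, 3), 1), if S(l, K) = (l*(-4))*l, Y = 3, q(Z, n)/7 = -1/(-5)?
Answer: -1764/5 ≈ -352.80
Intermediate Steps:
q(Z, n) = 7/5 (q(Z, n) = 7*(-1/(-5)) = 7*(-1*(-1/5)) = 7*(1/5) = 7/5)
S(l, K) = -4*l**2 (S(l, K) = (-4*l)*l = -4*l**2)
(S(Y, 4)*7)*q(c(5, 3), 1) = (-4*3**2*7)*(7/5) = (-4*9*7)*(7/5) = -36*7*(7/5) = -252*7/5 = -1764/5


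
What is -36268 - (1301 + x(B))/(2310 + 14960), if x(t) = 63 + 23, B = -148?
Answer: -626349747/17270 ≈ -36268.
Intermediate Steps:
x(t) = 86
-36268 - (1301 + x(B))/(2310 + 14960) = -36268 - (1301 + 86)/(2310 + 14960) = -36268 - 1387/17270 = -626349747/17270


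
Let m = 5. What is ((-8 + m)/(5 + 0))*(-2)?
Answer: 6/5 ≈ 1.2000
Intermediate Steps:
((-8 + m)/(5 + 0))*(-2) = ((-8 + 5)/(5 + 0))*(-2) = -3/5*(-2) = -3*⅕*(-2) = -⅗*(-2) = 6/5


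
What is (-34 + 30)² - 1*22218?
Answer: -22202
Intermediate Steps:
(-34 + 30)² - 1*22218 = (-4)² - 22218 = 16 - 22218 = -22202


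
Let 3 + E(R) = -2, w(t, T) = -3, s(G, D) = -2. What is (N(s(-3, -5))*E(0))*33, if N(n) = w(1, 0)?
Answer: 495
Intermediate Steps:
N(n) = -3
E(R) = -5 (E(R) = -3 - 2 = -5)
(N(s(-3, -5))*E(0))*33 = -3*(-5)*33 = 15*33 = 495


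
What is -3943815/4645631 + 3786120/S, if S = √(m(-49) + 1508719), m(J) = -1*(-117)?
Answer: -3943815/4645631 + 1893060*√377209/377209 ≈ 3081.4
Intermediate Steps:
m(J) = 117
S = 2*√377209 (S = √(117 + 1508719) = √1508836 = 2*√377209 ≈ 1228.3)
-3943815/4645631 + 3786120/S = -3943815/4645631 + 3786120/((2*√377209)) = -3943815*1/4645631 + 3786120*(√377209/754418) = -3943815/4645631 + 1893060*√377209/377209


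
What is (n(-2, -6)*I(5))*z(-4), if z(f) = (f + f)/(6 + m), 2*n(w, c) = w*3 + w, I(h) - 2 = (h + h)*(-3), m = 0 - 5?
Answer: -896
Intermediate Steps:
m = -5
I(h) = 2 - 6*h (I(h) = 2 + (h + h)*(-3) = 2 + (2*h)*(-3) = 2 - 6*h)
n(w, c) = 2*w (n(w, c) = (w*3 + w)/2 = (3*w + w)/2 = (4*w)/2 = 2*w)
z(f) = 2*f (z(f) = (f + f)/(6 - 5) = (2*f)/1 = (2*f)*1 = 2*f)
(n(-2, -6)*I(5))*z(-4) = ((2*(-2))*(2 - 6*5))*(2*(-4)) = -4*(2 - 30)*(-8) = -4*(-28)*(-8) = 112*(-8) = -896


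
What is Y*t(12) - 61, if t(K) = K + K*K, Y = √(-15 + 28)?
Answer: -61 + 156*√13 ≈ 501.47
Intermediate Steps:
Y = √13 ≈ 3.6056
t(K) = K + K²
Y*t(12) - 61 = √13*(12*(1 + 12)) - 61 = √13*(12*13) - 61 = √13*156 - 61 = 156*√13 - 61 = -61 + 156*√13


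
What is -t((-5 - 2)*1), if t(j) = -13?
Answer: 13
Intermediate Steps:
-t((-5 - 2)*1) = -1*(-13) = 13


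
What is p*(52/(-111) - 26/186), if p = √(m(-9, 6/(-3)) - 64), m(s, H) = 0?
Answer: -16744*I/3441 ≈ -4.866*I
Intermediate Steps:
p = 8*I (p = √(0 - 64) = √(-64) = 8*I ≈ 8.0*I)
p*(52/(-111) - 26/186) = (8*I)*(52/(-111) - 26/186) = (8*I)*(52*(-1/111) - 26*1/186) = (8*I)*(-52/111 - 13/93) = (8*I)*(-2093/3441) = -16744*I/3441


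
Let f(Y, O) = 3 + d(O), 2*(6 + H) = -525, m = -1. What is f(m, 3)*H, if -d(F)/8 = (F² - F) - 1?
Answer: 19869/2 ≈ 9934.5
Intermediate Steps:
d(F) = 8 - 8*F² + 8*F (d(F) = -8*((F² - F) - 1) = -8*(-1 + F² - F) = 8 - 8*F² + 8*F)
H = -537/2 (H = -6 + (½)*(-525) = -6 - 525/2 = -537/2 ≈ -268.50)
f(Y, O) = 11 - 8*O² + 8*O (f(Y, O) = 3 + (8 - 8*O² + 8*O) = 11 - 8*O² + 8*O)
f(m, 3)*H = (11 - 8*3² + 8*3)*(-537/2) = (11 - 8*9 + 24)*(-537/2) = (11 - 72 + 24)*(-537/2) = -37*(-537/2) = 19869/2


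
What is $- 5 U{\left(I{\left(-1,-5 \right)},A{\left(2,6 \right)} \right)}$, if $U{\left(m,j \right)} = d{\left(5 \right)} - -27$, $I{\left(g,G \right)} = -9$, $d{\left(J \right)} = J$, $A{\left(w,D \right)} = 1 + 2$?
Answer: $-160$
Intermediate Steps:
$A{\left(w,D \right)} = 3$
$U{\left(m,j \right)} = 32$ ($U{\left(m,j \right)} = 5 - -27 = 5 + 27 = 32$)
$- 5 U{\left(I{\left(-1,-5 \right)},A{\left(2,6 \right)} \right)} = \left(-5\right) 32 = -160$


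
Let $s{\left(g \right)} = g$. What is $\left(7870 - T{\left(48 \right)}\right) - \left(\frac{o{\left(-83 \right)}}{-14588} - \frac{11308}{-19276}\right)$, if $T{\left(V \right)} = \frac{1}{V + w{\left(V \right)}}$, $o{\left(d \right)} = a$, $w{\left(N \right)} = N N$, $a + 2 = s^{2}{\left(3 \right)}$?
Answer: $\frac{46470177197449}{5905164048} \approx 7869.4$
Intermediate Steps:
$a = 7$ ($a = -2 + 3^{2} = -2 + 9 = 7$)
$w{\left(N \right)} = N^{2}$
$o{\left(d \right)} = 7$
$T{\left(V \right)} = \frac{1}{V + V^{2}}$
$\left(7870 - T{\left(48 \right)}\right) - \left(\frac{o{\left(-83 \right)}}{-14588} - \frac{11308}{-19276}\right) = \left(7870 - \frac{1}{48 \left(1 + 48\right)}\right) - \left(\frac{7}{-14588} - \frac{11308}{-19276}\right) = \left(7870 - \frac{1}{48 \cdot 49}\right) - \left(7 \left(- \frac{1}{14588}\right) - - \frac{2827}{4819}\right) = \left(7870 - \frac{1}{48} \cdot \frac{1}{49}\right) - \left(- \frac{1}{2084} + \frac{2827}{4819}\right) = \left(7870 - \frac{1}{2352}\right) - \frac{5886649}{10042796} = \frac{18510239}{2352} - \frac{5886649}{10042796} = \frac{46470177197449}{5905164048}$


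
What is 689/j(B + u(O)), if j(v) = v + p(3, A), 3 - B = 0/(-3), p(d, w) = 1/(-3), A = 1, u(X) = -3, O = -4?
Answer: -2067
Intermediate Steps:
p(d, w) = -⅓
B = 3 (B = 3 - 0/(-3) = 3 - 0*(-1)/3 = 3 - 1*0 = 3 + 0 = 3)
j(v) = -⅓ + v (j(v) = v - ⅓ = -⅓ + v)
689/j(B + u(O)) = 689/(-⅓ + (3 - 3)) = 689/(-⅓ + 0) = 689/(-⅓) = 689*(-3) = -2067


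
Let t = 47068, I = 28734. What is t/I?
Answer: 23534/14367 ≈ 1.6381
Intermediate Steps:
t/I = 47068/28734 = 47068*(1/28734) = 23534/14367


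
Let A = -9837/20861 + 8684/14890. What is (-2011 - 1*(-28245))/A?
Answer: 4074406343930/17341997 ≈ 2.3494e+5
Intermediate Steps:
A = 17341997/155310145 (A = -9837*1/20861 + 8684*(1/14890) = -9837/20861 + 4342/7445 = 17341997/155310145 ≈ 0.11166)
(-2011 - 1*(-28245))/A = (-2011 - 1*(-28245))/(17341997/155310145) = (-2011 + 28245)*(155310145/17341997) = 26234*(155310145/17341997) = 4074406343930/17341997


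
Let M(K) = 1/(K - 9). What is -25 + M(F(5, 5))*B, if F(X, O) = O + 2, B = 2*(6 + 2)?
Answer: -33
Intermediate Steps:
B = 16 (B = 2*8 = 16)
F(X, O) = 2 + O
M(K) = 1/(-9 + K)
-25 + M(F(5, 5))*B = -25 + 16/(-9 + (2 + 5)) = -25 + 16/(-9 + 7) = -25 + 16/(-2) = -25 - 1/2*16 = -25 - 8 = -33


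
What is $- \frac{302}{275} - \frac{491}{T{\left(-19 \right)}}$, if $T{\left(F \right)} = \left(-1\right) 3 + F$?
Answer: $\frac{1061}{50} \approx 21.22$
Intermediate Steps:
$T{\left(F \right)} = -3 + F$
$- \frac{302}{275} - \frac{491}{T{\left(-19 \right)}} = - \frac{302}{275} - \frac{491}{-3 - 19} = \left(-302\right) \frac{1}{275} - \frac{491}{-22} = - \frac{302}{275} - - \frac{491}{22} = - \frac{302}{275} + \frac{491}{22} = \frac{1061}{50}$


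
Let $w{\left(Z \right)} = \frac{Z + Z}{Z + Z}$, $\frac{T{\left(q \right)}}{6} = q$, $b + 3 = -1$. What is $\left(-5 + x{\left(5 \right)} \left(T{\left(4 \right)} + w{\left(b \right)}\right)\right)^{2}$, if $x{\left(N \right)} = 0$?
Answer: $25$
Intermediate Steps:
$b = -4$ ($b = -3 - 1 = -4$)
$T{\left(q \right)} = 6 q$
$w{\left(Z \right)} = 1$ ($w{\left(Z \right)} = \frac{2 Z}{2 Z} = 2 Z \frac{1}{2 Z} = 1$)
$\left(-5 + x{\left(5 \right)} \left(T{\left(4 \right)} + w{\left(b \right)}\right)\right)^{2} = \left(-5 + 0 \left(6 \cdot 4 + 1\right)\right)^{2} = \left(-5 + 0 \left(24 + 1\right)\right)^{2} = \left(-5 + 0 \cdot 25\right)^{2} = \left(-5 + 0\right)^{2} = \left(-5\right)^{2} = 25$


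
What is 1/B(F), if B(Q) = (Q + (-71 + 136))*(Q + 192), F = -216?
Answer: 1/3624 ≈ 0.00027594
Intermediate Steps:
B(Q) = (65 + Q)*(192 + Q) (B(Q) = (Q + 65)*(192 + Q) = (65 + Q)*(192 + Q))
1/B(F) = 1/(12480 + (-216)² + 257*(-216)) = 1/(12480 + 46656 - 55512) = 1/3624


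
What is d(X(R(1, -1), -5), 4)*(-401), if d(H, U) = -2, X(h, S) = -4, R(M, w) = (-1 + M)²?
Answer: 802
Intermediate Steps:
d(X(R(1, -1), -5), 4)*(-401) = -2*(-401) = 802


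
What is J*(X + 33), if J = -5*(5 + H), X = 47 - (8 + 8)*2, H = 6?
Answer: -2640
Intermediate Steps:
X = 15 (X = 47 - 16*2 = 47 - 1*32 = 47 - 32 = 15)
J = -55 (J = -5*(5 + 6) = -5*11 = -55)
J*(X + 33) = -55*(15 + 33) = -55*48 = -2640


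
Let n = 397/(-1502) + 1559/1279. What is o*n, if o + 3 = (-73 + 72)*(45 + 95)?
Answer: -262241265/1921058 ≈ -136.51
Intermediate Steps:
n = 1833855/1921058 (n = 397*(-1/1502) + 1559*(1/1279) = -397/1502 + 1559/1279 = 1833855/1921058 ≈ 0.95461)
o = -143 (o = -3 + (-73 + 72)*(45 + 95) = -3 - 1*140 = -3 - 140 = -143)
o*n = -143*1833855/1921058 = -262241265/1921058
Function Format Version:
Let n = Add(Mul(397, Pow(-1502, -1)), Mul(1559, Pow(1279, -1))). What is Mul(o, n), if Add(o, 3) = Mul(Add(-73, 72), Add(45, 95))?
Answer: Rational(-262241265, 1921058) ≈ -136.51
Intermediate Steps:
n = Rational(1833855, 1921058) (n = Add(Mul(397, Rational(-1, 1502)), Mul(1559, Rational(1, 1279))) = Add(Rational(-397, 1502), Rational(1559, 1279)) = Rational(1833855, 1921058) ≈ 0.95461)
o = -143 (o = Add(-3, Mul(Add(-73, 72), Add(45, 95))) = Add(-3, Mul(-1, 140)) = Add(-3, -140) = -143)
Mul(o, n) = Mul(-143, Rational(1833855, 1921058)) = Rational(-262241265, 1921058)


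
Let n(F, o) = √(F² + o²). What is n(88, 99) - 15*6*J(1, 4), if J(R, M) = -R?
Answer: 90 + 11*√145 ≈ 222.46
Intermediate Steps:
n(88, 99) - 15*6*J(1, 4) = √(88² + 99²) - 15*6*(-1*1) = √(7744 + 9801) - 90*(-1) = √17545 - 1*(-90) = 11*√145 + 90 = 90 + 11*√145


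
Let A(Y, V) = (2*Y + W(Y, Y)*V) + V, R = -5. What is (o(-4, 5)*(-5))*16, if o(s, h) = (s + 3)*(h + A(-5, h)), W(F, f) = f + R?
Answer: -4000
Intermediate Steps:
W(F, f) = -5 + f (W(F, f) = f - 5 = -5 + f)
A(Y, V) = V + 2*Y + V*(-5 + Y) (A(Y, V) = (2*Y + (-5 + Y)*V) + V = (2*Y + V*(-5 + Y)) + V = V + 2*Y + V*(-5 + Y))
o(s, h) = (-10 - 8*h)*(3 + s) (o(s, h) = (s + 3)*(h + (h + 2*(-5) + h*(-5 - 5))) = (3 + s)*(h + (h - 10 + h*(-10))) = (3 + s)*(h + (h - 10 - 10*h)) = (3 + s)*(h + (-10 - 9*h)) = (3 + s)*(-10 - 8*h) = (-10 - 8*h)*(3 + s))
(o(-4, 5)*(-5))*16 = ((-30 - 24*5 + 5*(-4) - 1*(-4)*(10 + 9*5))*(-5))*16 = ((-30 - 120 - 20 - 1*(-4)*(10 + 45))*(-5))*16 = ((-30 - 120 - 20 - 1*(-4)*55)*(-5))*16 = ((-30 - 120 - 20 + 220)*(-5))*16 = (50*(-5))*16 = -250*16 = -4000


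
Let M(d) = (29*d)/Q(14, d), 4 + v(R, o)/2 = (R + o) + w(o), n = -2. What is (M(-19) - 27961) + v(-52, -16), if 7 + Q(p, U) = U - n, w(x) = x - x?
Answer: -673969/24 ≈ -28082.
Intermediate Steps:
w(x) = 0
Q(p, U) = -5 + U (Q(p, U) = -7 + (U - 1*(-2)) = -7 + (U + 2) = -7 + (2 + U) = -5 + U)
v(R, o) = -8 + 2*R + 2*o (v(R, o) = -8 + 2*((R + o) + 0) = -8 + 2*(R + o) = -8 + (2*R + 2*o) = -8 + 2*R + 2*o)
M(d) = 29*d/(-5 + d) (M(d) = (29*d)/(-5 + d) = 29*d/(-5 + d))
(M(-19) - 27961) + v(-52, -16) = (29*(-19)/(-5 - 19) - 27961) + (-8 + 2*(-52) + 2*(-16)) = (29*(-19)/(-24) - 27961) + (-8 - 104 - 32) = (29*(-19)*(-1/24) - 27961) - 144 = (551/24 - 27961) - 144 = -670513/24 - 144 = -673969/24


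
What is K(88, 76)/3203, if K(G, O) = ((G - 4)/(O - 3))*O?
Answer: 6384/233819 ≈ 0.027303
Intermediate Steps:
K(G, O) = O*(-4 + G)/(-3 + O) (K(G, O) = ((-4 + G)/(-3 + O))*O = O*(-4 + G)/(-3 + O))
K(88, 76)/3203 = (76*(-4 + 88)/(-3 + 76))/3203 = (76*84/73)*(1/3203) = (76*(1/73)*84)*(1/3203) = (6384/73)*(1/3203) = 6384/233819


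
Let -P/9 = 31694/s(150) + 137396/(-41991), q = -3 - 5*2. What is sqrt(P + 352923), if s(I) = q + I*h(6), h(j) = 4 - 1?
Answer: 3*sqrt(2768515154757609)/265943 ≈ 593.55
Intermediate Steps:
h(j) = 3
q = -13 (q = -3 - 10 = -13)
s(I) = -13 + 3*I (s(I) = -13 + I*3 = -13 + 3*I)
P = -165759222/265943 (P = -9*(31694/(-13 + 3*150) + 137396/(-41991)) = -9*(31694/(-13 + 450) + 137396*(-1/41991)) = -9*(31694/437 - 137396/41991) = -9*(31694*(1/437) - 137396/41991) = -9*(1378/19 - 137396/41991) = -9*55253074/797829 = -165759222/265943 ≈ -623.29)
sqrt(P + 352923) = sqrt(-165759222/265943 + 352923) = sqrt(93691642167/265943) = 3*sqrt(2768515154757609)/265943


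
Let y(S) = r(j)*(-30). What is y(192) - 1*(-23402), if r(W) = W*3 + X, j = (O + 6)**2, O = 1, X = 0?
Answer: 18992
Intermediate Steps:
j = 49 (j = (1 + 6)**2 = 7**2 = 49)
r(W) = 3*W (r(W) = W*3 + 0 = 3*W + 0 = 3*W)
y(S) = -4410 (y(S) = (3*49)*(-30) = 147*(-30) = -4410)
y(192) - 1*(-23402) = -4410 - 1*(-23402) = -4410 + 23402 = 18992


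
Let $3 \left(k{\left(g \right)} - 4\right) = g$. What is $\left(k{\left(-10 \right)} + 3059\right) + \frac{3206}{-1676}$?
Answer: $\frac{7687193}{2514} \approx 3057.8$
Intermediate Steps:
$k{\left(g \right)} = 4 + \frac{g}{3}$
$\left(k{\left(-10 \right)} + 3059\right) + \frac{3206}{-1676} = \left(\left(4 + \frac{1}{3} \left(-10\right)\right) + 3059\right) + \frac{3206}{-1676} = \left(\left(4 - \frac{10}{3}\right) + 3059\right) + 3206 \left(- \frac{1}{1676}\right) = \left(\frac{2}{3} + 3059\right) - \frac{1603}{838} = \frac{9179}{3} - \frac{1603}{838} = \frac{7687193}{2514}$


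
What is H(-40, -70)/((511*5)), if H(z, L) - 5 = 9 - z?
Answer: 54/2555 ≈ 0.021135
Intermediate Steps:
H(z, L) = 14 - z (H(z, L) = 5 + (9 - z) = 14 - z)
H(-40, -70)/((511*5)) = (14 - 1*(-40))/((511*5)) = (14 + 40)/2555 = 54*(1/2555) = 54/2555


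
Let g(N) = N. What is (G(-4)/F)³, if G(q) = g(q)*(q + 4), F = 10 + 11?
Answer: 0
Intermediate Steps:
F = 21
G(q) = q*(4 + q) (G(q) = q*(q + 4) = q*(4 + q))
(G(-4)/F)³ = (-4*(4 - 4)/21)³ = (-4*0*(1/21))³ = (0*(1/21))³ = 0³ = 0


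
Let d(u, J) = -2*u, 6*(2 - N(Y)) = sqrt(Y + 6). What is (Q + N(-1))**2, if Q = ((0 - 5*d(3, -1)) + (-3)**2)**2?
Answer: (9138 - sqrt(5))**2/36 ≈ 2.3184e+6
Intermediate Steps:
N(Y) = 2 - sqrt(6 + Y)/6 (N(Y) = 2 - sqrt(Y + 6)/6 = 2 - sqrt(6 + Y)/6)
Q = 1521 (Q = ((0 - (-10)*3) + (-3)**2)**2 = ((0 - 5*(-6)) + 9)**2 = ((0 + 30) + 9)**2 = (30 + 9)**2 = 39**2 = 1521)
(Q + N(-1))**2 = (1521 + (2 - sqrt(6 - 1)/6))**2 = (1521 + (2 - sqrt(5)/6))**2 = (1523 - sqrt(5)/6)**2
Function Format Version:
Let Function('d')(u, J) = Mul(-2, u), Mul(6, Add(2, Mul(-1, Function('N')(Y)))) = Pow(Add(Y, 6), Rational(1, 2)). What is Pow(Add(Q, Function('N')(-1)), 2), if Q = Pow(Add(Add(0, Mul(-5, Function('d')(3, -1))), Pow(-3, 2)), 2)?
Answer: Mul(Rational(1, 36), Pow(Add(9138, Mul(-1, Pow(5, Rational(1, 2)))), 2)) ≈ 2.3184e+6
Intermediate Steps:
Function('N')(Y) = Add(2, Mul(Rational(-1, 6), Pow(Add(6, Y), Rational(1, 2)))) (Function('N')(Y) = Add(2, Mul(Rational(-1, 6), Pow(Add(Y, 6), Rational(1, 2)))) = Add(2, Mul(Rational(-1, 6), Pow(Add(6, Y), Rational(1, 2)))))
Q = 1521 (Q = Pow(Add(Add(0, Mul(-5, Mul(-2, 3))), Pow(-3, 2)), 2) = Pow(Add(Add(0, Mul(-5, -6)), 9), 2) = Pow(Add(Add(0, 30), 9), 2) = Pow(Add(30, 9), 2) = Pow(39, 2) = 1521)
Pow(Add(Q, Function('N')(-1)), 2) = Pow(Add(1521, Add(2, Mul(Rational(-1, 6), Pow(Add(6, -1), Rational(1, 2))))), 2) = Pow(Add(1521, Add(2, Mul(Rational(-1, 6), Pow(5, Rational(1, 2))))), 2) = Pow(Add(1523, Mul(Rational(-1, 6), Pow(5, Rational(1, 2)))), 2)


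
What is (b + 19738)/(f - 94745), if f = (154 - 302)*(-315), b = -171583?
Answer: 30369/9625 ≈ 3.1552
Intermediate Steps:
f = 46620 (f = -148*(-315) = 46620)
(b + 19738)/(f - 94745) = (-171583 + 19738)/(46620 - 94745) = -151845/(-48125) = -151845*(-1/48125) = 30369/9625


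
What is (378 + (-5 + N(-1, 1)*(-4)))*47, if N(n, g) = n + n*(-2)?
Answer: 17343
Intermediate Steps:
N(n, g) = -n (N(n, g) = n - 2*n = -n)
(378 + (-5 + N(-1, 1)*(-4)))*47 = (378 + (-5 - 1*(-1)*(-4)))*47 = (378 + (-5 + 1*(-4)))*47 = (378 + (-5 - 4))*47 = (378 - 9)*47 = 369*47 = 17343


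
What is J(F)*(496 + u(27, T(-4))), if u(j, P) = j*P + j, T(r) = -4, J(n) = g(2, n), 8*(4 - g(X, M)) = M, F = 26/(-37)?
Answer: 251075/148 ≈ 1696.5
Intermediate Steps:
F = -26/37 (F = 26*(-1/37) = -26/37 ≈ -0.70270)
g(X, M) = 4 - M/8
J(n) = 4 - n/8
u(j, P) = j + P*j (u(j, P) = P*j + j = j + P*j)
J(F)*(496 + u(27, T(-4))) = (4 - ⅛*(-26/37))*(496 + 27*(1 - 4)) = (4 + 13/148)*(496 + 27*(-3)) = 605*(496 - 81)/148 = (605/148)*415 = 251075/148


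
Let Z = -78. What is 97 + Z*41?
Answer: -3101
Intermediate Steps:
97 + Z*41 = 97 - 78*41 = 97 - 3198 = -3101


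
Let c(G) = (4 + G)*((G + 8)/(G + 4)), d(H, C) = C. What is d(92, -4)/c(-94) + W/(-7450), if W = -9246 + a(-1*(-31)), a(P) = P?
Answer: 82229/64070 ≈ 1.2834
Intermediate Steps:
c(G) = 8 + G (c(G) = (4 + G)*((8 + G)/(4 + G)) = 8 + G)
W = -9215 (W = -9246 - 1*(-31) = -9246 + 31 = -9215)
d(92, -4)/c(-94) + W/(-7450) = -4/(8 - 94) - 9215/(-7450) = -4/(-86) - 9215*(-1/7450) = -4*(-1/86) + 1843/1490 = 2/43 + 1843/1490 = 82229/64070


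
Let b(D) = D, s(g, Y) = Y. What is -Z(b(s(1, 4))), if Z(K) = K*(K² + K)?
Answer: -80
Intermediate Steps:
Z(K) = K*(K + K²)
-Z(b(s(1, 4))) = -4²*(1 + 4) = -16*5 = -1*80 = -80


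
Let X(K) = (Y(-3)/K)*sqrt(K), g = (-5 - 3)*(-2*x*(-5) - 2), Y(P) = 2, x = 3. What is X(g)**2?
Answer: -1/56 ≈ -0.017857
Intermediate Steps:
g = -224 (g = (-5 - 3)*(-2*3*(-5) - 2) = -8*(-6*(-5) - 2) = -8*(30 - 2) = -8*28 = -224)
X(K) = 2/sqrt(K) (X(K) = (2/K)*sqrt(K) = 2/sqrt(K))
X(g)**2 = (2/sqrt(-224))**2 = (2*(-I*sqrt(14)/56))**2 = (-I*sqrt(14)/28)**2 = -1/56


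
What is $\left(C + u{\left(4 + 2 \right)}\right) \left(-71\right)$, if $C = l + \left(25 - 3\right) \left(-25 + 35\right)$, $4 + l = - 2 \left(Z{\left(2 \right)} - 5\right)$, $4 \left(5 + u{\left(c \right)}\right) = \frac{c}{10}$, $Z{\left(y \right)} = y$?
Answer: $- \frac{308353}{20} \approx -15418.0$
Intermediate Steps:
$u{\left(c \right)} = -5 + \frac{c}{40}$ ($u{\left(c \right)} = -5 + \frac{c \frac{1}{10}}{4} = -5 + \frac{\frac{1}{10} c}{4} = -5 + \frac{c}{40}$)
$l = 2$ ($l = -4 - 2 \left(2 - 5\right) = -4 - -6 = -4 + 6 = 2$)
$C = 222$ ($C = 2 + \left(25 - 3\right) \left(-25 + 35\right) = 2 + 22 \cdot 10 = 2 + 220 = 222$)
$\left(C + u{\left(4 + 2 \right)}\right) \left(-71\right) = \left(222 - \left(5 - \frac{4 + 2}{40}\right)\right) \left(-71\right) = \left(222 + \left(-5 + \frac{1}{40} \cdot 6\right)\right) \left(-71\right) = \left(222 + \left(-5 + \frac{3}{20}\right)\right) \left(-71\right) = \left(222 - \frac{97}{20}\right) \left(-71\right) = \frac{4343}{20} \left(-71\right) = - \frac{308353}{20}$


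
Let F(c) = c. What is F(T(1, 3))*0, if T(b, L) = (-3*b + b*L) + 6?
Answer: 0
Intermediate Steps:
T(b, L) = 6 - 3*b + L*b (T(b, L) = (-3*b + L*b) + 6 = 6 - 3*b + L*b)
F(T(1, 3))*0 = (6 - 3*1 + 3*1)*0 = (6 - 3 + 3)*0 = 6*0 = 0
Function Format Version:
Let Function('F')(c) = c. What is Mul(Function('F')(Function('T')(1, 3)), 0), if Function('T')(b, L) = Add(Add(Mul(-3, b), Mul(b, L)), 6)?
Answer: 0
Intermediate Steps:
Function('T')(b, L) = Add(6, Mul(-3, b), Mul(L, b)) (Function('T')(b, L) = Add(Add(Mul(-3, b), Mul(L, b)), 6) = Add(6, Mul(-3, b), Mul(L, b)))
Mul(Function('F')(Function('T')(1, 3)), 0) = Mul(Add(6, Mul(-3, 1), Mul(3, 1)), 0) = Mul(Add(6, -3, 3), 0) = Mul(6, 0) = 0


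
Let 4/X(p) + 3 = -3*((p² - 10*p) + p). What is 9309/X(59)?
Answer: -82412577/4 ≈ -2.0603e+7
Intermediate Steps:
X(p) = 4/(-3 - 3*p² + 27*p) (X(p) = 4/(-3 - 3*((p² - 10*p) + p)) = 4/(-3 - 3*(p² - 9*p)) = 4/(-3 + (-3*p² + 27*p)) = 4/(-3 - 3*p² + 27*p))
9309/X(59) = 9309/((-4/(3 - 27*59 + 3*59²))) = 9309/((-4/(3 - 1593 + 3*3481))) = 9309/((-4/(3 - 1593 + 10443))) = 9309/((-4/8853)) = 9309/((-4*1/8853)) = 9309/(-4/8853) = 9309*(-8853/4) = -82412577/4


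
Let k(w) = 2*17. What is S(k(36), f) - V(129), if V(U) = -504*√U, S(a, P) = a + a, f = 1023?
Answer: 68 + 504*√129 ≈ 5792.3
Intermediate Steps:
k(w) = 34
S(a, P) = 2*a
S(k(36), f) - V(129) = 2*34 - (-504)*√129 = 68 + 504*√129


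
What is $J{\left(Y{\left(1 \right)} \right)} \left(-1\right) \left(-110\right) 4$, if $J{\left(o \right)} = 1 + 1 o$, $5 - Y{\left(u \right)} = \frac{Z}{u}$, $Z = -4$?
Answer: $4400$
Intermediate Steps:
$Y{\left(u \right)} = 5 + \frac{4}{u}$ ($Y{\left(u \right)} = 5 - - \frac{4}{u} = 5 + \frac{4}{u}$)
$J{\left(o \right)} = 1 + o$
$J{\left(Y{\left(1 \right)} \right)} \left(-1\right) \left(-110\right) 4 = \left(1 + \left(5 + \frac{4}{1}\right)\right) \left(-1\right) \left(-110\right) 4 = \left(1 + \left(5 + 4 \cdot 1\right)\right) 110 \cdot 4 = \left(1 + \left(5 + 4\right)\right) 440 = \left(1 + 9\right) 440 = 10 \cdot 440 = 4400$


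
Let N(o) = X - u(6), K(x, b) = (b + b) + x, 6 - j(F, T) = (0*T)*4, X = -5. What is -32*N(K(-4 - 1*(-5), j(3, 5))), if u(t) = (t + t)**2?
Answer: 4768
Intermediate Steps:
j(F, T) = 6 (j(F, T) = 6 - 0*T*4 = 6 - 0*4 = 6 - 1*0 = 6 + 0 = 6)
u(t) = 4*t**2 (u(t) = (2*t)**2 = 4*t**2)
K(x, b) = x + 2*b (K(x, b) = 2*b + x = x + 2*b)
N(o) = -149 (N(o) = -5 - 4*6**2 = -5 - 4*36 = -5 - 1*144 = -5 - 144 = -149)
-32*N(K(-4 - 1*(-5), j(3, 5))) = -32*(-149) = 4768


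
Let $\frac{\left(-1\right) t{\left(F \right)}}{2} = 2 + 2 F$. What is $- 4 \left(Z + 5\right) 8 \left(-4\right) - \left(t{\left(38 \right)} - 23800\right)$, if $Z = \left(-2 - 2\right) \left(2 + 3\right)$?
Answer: $22036$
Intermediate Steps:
$Z = -20$ ($Z = \left(-4\right) 5 = -20$)
$t{\left(F \right)} = -4 - 4 F$ ($t{\left(F \right)} = - 2 \left(2 + 2 F\right) = -4 - 4 F$)
$- 4 \left(Z + 5\right) 8 \left(-4\right) - \left(t{\left(38 \right)} - 23800\right) = - 4 \left(-20 + 5\right) 8 \left(-4\right) - \left(\left(-4 - 152\right) - 23800\right) = \left(-4\right) \left(-15\right) 8 \left(-4\right) - \left(\left(-4 - 152\right) - 23800\right) = 60 \cdot 8 \left(-4\right) - \left(-156 - 23800\right) = 480 \left(-4\right) - -23956 = -1920 + 23956 = 22036$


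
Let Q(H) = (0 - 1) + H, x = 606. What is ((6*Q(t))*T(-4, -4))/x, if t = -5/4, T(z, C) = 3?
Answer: -27/404 ≈ -0.066832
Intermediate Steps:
t = -5/4 (t = -5*¼ = -5/4 ≈ -1.2500)
Q(H) = -1 + H
((6*Q(t))*T(-4, -4))/x = ((6*(-1 - 5/4))*3)/606 = ((6*(-9/4))*3)*(1/606) = -27/2*3*(1/606) = -81/2*1/606 = -27/404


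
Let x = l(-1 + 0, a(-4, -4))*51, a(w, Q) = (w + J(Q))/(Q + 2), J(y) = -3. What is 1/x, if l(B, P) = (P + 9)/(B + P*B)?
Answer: -3/425 ≈ -0.0070588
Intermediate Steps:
a(w, Q) = (-3 + w)/(2 + Q) (a(w, Q) = (w - 3)/(Q + 2) = (-3 + w)/(2 + Q))
l(B, P) = (9 + P)/(B + B*P)
x = -425/3 (x = ((9 + (-3 - 4)/(2 - 4))/((-1 + 0)*(1 + (-3 - 4)/(2 - 4))))*51 = ((9 - 7/(-2))/((-1)*(1 - 7/(-2))))*51 = -(9 - ½*(-7))/(1 - ½*(-7))*51 = -(9 + 7/2)/(1 + 7/2)*51 = -1*25/2/9/2*51 = -1*2/9*25/2*51 = -25/9*51 = -425/3 ≈ -141.67)
1/x = 1/(-425/3) = -3/425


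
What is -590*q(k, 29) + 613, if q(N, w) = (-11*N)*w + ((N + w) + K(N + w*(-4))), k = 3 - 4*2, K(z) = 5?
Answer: -957547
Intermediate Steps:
k = -5 (k = 3 - 8 = -5)
q(N, w) = 5 + N + w - 11*N*w (q(N, w) = (-11*N)*w + ((N + w) + 5) = -11*N*w + (5 + N + w) = 5 + N + w - 11*N*w)
-590*q(k, 29) + 613 = -590*(5 - 5 + 29 - 11*(-5)*29) + 613 = -590*(5 - 5 + 29 + 1595) + 613 = -590*1624 + 613 = -958160 + 613 = -957547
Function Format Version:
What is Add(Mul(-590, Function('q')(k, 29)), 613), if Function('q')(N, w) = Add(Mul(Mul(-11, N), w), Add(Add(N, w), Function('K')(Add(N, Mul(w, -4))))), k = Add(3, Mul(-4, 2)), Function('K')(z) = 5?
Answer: -957547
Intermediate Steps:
k = -5 (k = Add(3, -8) = -5)
Function('q')(N, w) = Add(5, N, w, Mul(-11, N, w)) (Function('q')(N, w) = Add(Mul(Mul(-11, N), w), Add(Add(N, w), 5)) = Add(Mul(-11, N, w), Add(5, N, w)) = Add(5, N, w, Mul(-11, N, w)))
Add(Mul(-590, Function('q')(k, 29)), 613) = Add(Mul(-590, Add(5, -5, 29, Mul(-11, -5, 29))), 613) = Add(Mul(-590, Add(5, -5, 29, 1595)), 613) = Add(Mul(-590, 1624), 613) = Add(-958160, 613) = -957547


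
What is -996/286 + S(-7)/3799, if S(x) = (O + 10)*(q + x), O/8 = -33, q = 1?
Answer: -1673970/543257 ≈ -3.0814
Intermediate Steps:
O = -264 (O = 8*(-33) = -264)
S(x) = -254 - 254*x (S(x) = (-264 + 10)*(1 + x) = -254*(1 + x) = -254 - 254*x)
-996/286 + S(-7)/3799 = -996/286 + (-254 - 254*(-7))/3799 = -996*1/286 + (-254 + 1778)*(1/3799) = -498/143 + 1524*(1/3799) = -498/143 + 1524/3799 = -1673970/543257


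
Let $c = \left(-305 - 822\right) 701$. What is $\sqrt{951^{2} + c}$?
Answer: $\sqrt{114374} \approx 338.19$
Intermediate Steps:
$c = -790027$ ($c = \left(-1127\right) 701 = -790027$)
$\sqrt{951^{2} + c} = \sqrt{951^{2} - 790027} = \sqrt{904401 - 790027} = \sqrt{114374}$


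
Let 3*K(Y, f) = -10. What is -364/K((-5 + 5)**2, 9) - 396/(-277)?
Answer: 153222/1385 ≈ 110.63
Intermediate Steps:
K(Y, f) = -10/3 (K(Y, f) = (1/3)*(-10) = -10/3)
-364/K((-5 + 5)**2, 9) - 396/(-277) = -364/(-10/3) - 396/(-277) = -364*(-3/10) - 396*(-1/277) = 546/5 + 396/277 = 153222/1385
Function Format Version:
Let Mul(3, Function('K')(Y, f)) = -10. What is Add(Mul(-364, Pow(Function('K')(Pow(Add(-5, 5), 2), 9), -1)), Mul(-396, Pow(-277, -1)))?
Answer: Rational(153222, 1385) ≈ 110.63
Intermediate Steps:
Function('K')(Y, f) = Rational(-10, 3) (Function('K')(Y, f) = Mul(Rational(1, 3), -10) = Rational(-10, 3))
Add(Mul(-364, Pow(Function('K')(Pow(Add(-5, 5), 2), 9), -1)), Mul(-396, Pow(-277, -1))) = Add(Mul(-364, Pow(Rational(-10, 3), -1)), Mul(-396, Pow(-277, -1))) = Add(Mul(-364, Rational(-3, 10)), Mul(-396, Rational(-1, 277))) = Add(Rational(546, 5), Rational(396, 277)) = Rational(153222, 1385)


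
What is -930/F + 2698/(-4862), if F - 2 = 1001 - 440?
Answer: -3020317/1368653 ≈ -2.2068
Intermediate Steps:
F = 563 (F = 2 + (1001 - 440) = 2 + 561 = 563)
-930/F + 2698/(-4862) = -930/563 + 2698/(-4862) = -930*1/563 + 2698*(-1/4862) = -930/563 - 1349/2431 = -3020317/1368653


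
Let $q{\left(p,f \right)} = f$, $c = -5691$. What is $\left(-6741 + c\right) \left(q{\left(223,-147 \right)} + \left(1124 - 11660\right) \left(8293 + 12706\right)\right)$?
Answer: $2750525435952$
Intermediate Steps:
$\left(-6741 + c\right) \left(q{\left(223,-147 \right)} + \left(1124 - 11660\right) \left(8293 + 12706\right)\right) = \left(-6741 - 5691\right) \left(-147 + \left(1124 - 11660\right) \left(8293 + 12706\right)\right) = - 12432 \left(-147 - 221245464\right) = \left(-12432\right) \left(-221245611\right) = 2750525435952$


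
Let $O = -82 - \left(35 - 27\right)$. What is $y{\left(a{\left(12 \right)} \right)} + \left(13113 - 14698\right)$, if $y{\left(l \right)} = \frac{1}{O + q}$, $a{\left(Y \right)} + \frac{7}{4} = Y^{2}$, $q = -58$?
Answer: $- \frac{234581}{148} \approx -1585.0$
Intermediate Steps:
$O = -90$ ($O = -82 - 8 = -90$)
$a{\left(Y \right)} = - \frac{7}{4} + Y^{2}$
$y{\left(l \right)} = - \frac{1}{148}$ ($y{\left(l \right)} = \frac{1}{-90 - 58} = \frac{1}{-148} = - \frac{1}{148}$)
$y{\left(a{\left(12 \right)} \right)} + \left(13113 - 14698\right) = - \frac{1}{148} + \left(13113 - 14698\right) = - \frac{1}{148} - 1585 = - \frac{234581}{148}$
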